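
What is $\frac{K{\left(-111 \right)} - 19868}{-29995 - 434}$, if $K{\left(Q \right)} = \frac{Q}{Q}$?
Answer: $\frac{19867}{30429} \approx 0.6529$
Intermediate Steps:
$K{\left(Q \right)} = 1$
$\frac{K{\left(-111 \right)} - 19868}{-29995 - 434} = \frac{1 - 19868}{-29995 - 434} = - \frac{19867}{-30429} = \left(-19867\right) \left(- \frac{1}{30429}\right) = \frac{19867}{30429}$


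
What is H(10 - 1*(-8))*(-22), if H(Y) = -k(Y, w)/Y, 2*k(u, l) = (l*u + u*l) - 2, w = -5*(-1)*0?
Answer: -11/9 ≈ -1.2222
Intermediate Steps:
w = 0 (w = 5*0 = 0)
k(u, l) = -1 + l*u (k(u, l) = ((l*u + u*l) - 2)/2 = ((l*u + l*u) - 2)/2 = (2*l*u - 2)/2 = (-2 + 2*l*u)/2 = -1 + l*u)
H(Y) = 1/Y (H(Y) = -(-1 + 0*Y)/Y = -(-1 + 0)/Y = -(-1)/Y = 1/Y)
H(10 - 1*(-8))*(-22) = -22/(10 - 1*(-8)) = -22/(10 + 8) = -22/18 = (1/18)*(-22) = -11/9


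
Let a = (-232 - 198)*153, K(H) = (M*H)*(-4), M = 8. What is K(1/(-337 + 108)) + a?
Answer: -15065878/229 ≈ -65790.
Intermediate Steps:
K(H) = -32*H (K(H) = (8*H)*(-4) = -32*H)
a = -65790 (a = -430*153 = -65790)
K(1/(-337 + 108)) + a = -32/(-337 + 108) - 65790 = -32/(-229) - 65790 = -32*(-1/229) - 65790 = 32/229 - 65790 = -15065878/229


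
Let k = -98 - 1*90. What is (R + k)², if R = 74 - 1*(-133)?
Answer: 361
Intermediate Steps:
k = -188 (k = -98 - 90 = -188)
R = 207 (R = 74 + 133 = 207)
(R + k)² = (207 - 188)² = 19² = 361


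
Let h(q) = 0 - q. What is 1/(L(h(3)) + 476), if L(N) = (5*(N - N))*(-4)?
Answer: 1/476 ≈ 0.0021008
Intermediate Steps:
h(q) = -q
L(N) = 0 (L(N) = (5*0)*(-4) = 0*(-4) = 0)
1/(L(h(3)) + 476) = 1/(0 + 476) = 1/476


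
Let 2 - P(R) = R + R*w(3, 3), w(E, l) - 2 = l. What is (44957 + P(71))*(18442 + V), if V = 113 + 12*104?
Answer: 881886999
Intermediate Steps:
V = 1361 (V = 113 + 1248 = 1361)
w(E, l) = 2 + l
P(R) = 2 - 6*R (P(R) = 2 - (R + R*(2 + 3)) = 2 - (R + R*5) = 2 - (R + 5*R) = 2 - 6*R)
(44957 + P(71))*(18442 + V) = (44957 + (2 - 6*71))*(18442 + 1361) = (44957 + (2 - 426))*19803 = (44957 - 424)*19803 = 44533*19803 = 881886999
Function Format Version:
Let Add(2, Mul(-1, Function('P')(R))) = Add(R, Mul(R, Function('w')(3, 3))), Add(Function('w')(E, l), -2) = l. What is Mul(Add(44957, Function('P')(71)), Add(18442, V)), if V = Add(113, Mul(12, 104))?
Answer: 881886999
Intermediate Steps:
V = 1361 (V = Add(113, 1248) = 1361)
Function('w')(E, l) = Add(2, l)
Function('P')(R) = Add(2, Mul(-6, R)) (Function('P')(R) = Add(2, Mul(-1, Add(R, Mul(R, Add(2, 3))))) = Add(2, Mul(-1, Add(R, Mul(R, 5)))) = Add(2, Mul(-1, Add(R, Mul(5, R)))) = Add(2, Mul(-1, Mul(6, R))) = Add(2, Mul(-6, R)))
Mul(Add(44957, Function('P')(71)), Add(18442, V)) = Mul(Add(44957, Add(2, Mul(-6, 71))), Add(18442, 1361)) = Mul(Add(44957, Add(2, -426)), 19803) = Mul(Add(44957, -424), 19803) = Mul(44533, 19803) = 881886999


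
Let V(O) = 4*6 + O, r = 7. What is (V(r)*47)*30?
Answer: 43710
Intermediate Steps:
V(O) = 24 + O
(V(r)*47)*30 = ((24 + 7)*47)*30 = (31*47)*30 = 1457*30 = 43710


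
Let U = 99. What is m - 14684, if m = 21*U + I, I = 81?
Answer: -12524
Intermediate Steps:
m = 2160 (m = 21*99 + 81 = 2079 + 81 = 2160)
m - 14684 = 2160 - 14684 = -12524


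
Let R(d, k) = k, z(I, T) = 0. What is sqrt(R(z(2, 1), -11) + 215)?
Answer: 2*sqrt(51) ≈ 14.283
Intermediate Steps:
sqrt(R(z(2, 1), -11) + 215) = sqrt(-11 + 215) = sqrt(204) = 2*sqrt(51)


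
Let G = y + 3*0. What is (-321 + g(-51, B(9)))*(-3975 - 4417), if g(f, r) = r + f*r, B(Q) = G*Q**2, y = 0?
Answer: 2693832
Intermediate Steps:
G = 0 (G = 0 + 3*0 = 0 + 0 = 0)
B(Q) = 0 (B(Q) = 0*Q**2 = 0)
(-321 + g(-51, B(9)))*(-3975 - 4417) = (-321 + 0*(1 - 51))*(-3975 - 4417) = (-321 + 0*(-50))*(-8392) = (-321 + 0)*(-8392) = -321*(-8392) = 2693832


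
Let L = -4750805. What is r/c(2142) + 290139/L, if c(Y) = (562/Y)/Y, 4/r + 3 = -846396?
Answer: -37533686317527/376640841645265 ≈ -0.099654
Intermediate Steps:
r = -4/846399 (r = 4/(-3 - 846396) = 4/(-846399) = 4*(-1/846399) = -4/846399 ≈ -4.7259e-6)
c(Y) = 562/Y²
r/c(2142) + 290139/L = -4/(846399*(562/2142²)) + 290139/(-4750805) = -4/(846399*(562*(1/4588164))) + 290139*(-1/4750805) = -4/(846399*281/2294082) - 290139/4750805 = -4/846399*2294082/281 - 290139/4750805 = -3058776/79279373 - 290139/4750805 = -37533686317527/376640841645265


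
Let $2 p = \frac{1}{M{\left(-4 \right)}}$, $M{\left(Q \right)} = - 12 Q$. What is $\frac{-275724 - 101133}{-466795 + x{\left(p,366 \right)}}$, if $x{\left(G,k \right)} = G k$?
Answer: $\frac{669968}{829851} \approx 0.80733$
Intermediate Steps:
$M{\left(Q \right)} = - 12 Q$
$p = \frac{1}{96}$ ($p = \frac{1}{2 \left(\left(-12\right) \left(-4\right)\right)} = \frac{1}{2 \cdot 48} = \frac{1}{2} \cdot \frac{1}{48} = \frac{1}{96} \approx 0.010417$)
$\frac{-275724 - 101133}{-466795 + x{\left(p,366 \right)}} = \frac{-275724 - 101133}{-466795 + \frac{1}{96} \cdot 366} = - \frac{376857}{-466795 + \frac{61}{16}} = - \frac{376857}{- \frac{7468659}{16}} = \left(-376857\right) \left(- \frac{16}{7468659}\right) = \frac{669968}{829851}$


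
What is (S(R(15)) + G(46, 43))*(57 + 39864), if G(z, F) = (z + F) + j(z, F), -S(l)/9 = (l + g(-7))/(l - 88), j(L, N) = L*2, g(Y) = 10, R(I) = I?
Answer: 536458398/73 ≈ 7.3487e+6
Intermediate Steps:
j(L, N) = 2*L
S(l) = -9*(10 + l)/(-88 + l) (S(l) = -9*(l + 10)/(l - 88) = -9*(10 + l)/(-88 + l))
G(z, F) = F + 3*z (G(z, F) = (z + F) + 2*z = (F + z) + 2*z = F + 3*z)
(S(R(15)) + G(46, 43))*(57 + 39864) = (9*(-10 - 1*15)/(-88 + 15) + (43 + 3*46))*(57 + 39864) = (9*(-10 - 15)/(-73) + (43 + 138))*39921 = (9*(-1/73)*(-25) + 181)*39921 = (225/73 + 181)*39921 = (13438/73)*39921 = 536458398/73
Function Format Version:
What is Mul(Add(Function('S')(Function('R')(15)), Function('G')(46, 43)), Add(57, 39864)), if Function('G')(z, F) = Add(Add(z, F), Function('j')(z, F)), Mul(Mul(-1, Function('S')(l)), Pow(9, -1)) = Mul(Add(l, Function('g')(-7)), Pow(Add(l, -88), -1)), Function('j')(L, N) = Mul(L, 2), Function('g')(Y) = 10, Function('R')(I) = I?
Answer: Rational(536458398, 73) ≈ 7.3487e+6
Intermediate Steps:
Function('j')(L, N) = Mul(2, L)
Function('S')(l) = Mul(-9, Pow(Add(-88, l), -1), Add(10, l)) (Function('S')(l) = Mul(-9, Mul(Add(l, 10), Pow(Add(l, -88), -1))) = Mul(-9, Mul(Add(10, l), Pow(Add(-88, l), -1))) = Mul(-9, Mul(Pow(Add(-88, l), -1), Add(10, l))) = Mul(-9, Pow(Add(-88, l), -1), Add(10, l)))
Function('G')(z, F) = Add(F, Mul(3, z)) (Function('G')(z, F) = Add(Add(z, F), Mul(2, z)) = Add(Add(F, z), Mul(2, z)) = Add(F, Mul(3, z)))
Mul(Add(Function('S')(Function('R')(15)), Function('G')(46, 43)), Add(57, 39864)) = Mul(Add(Mul(9, Pow(Add(-88, 15), -1), Add(-10, Mul(-1, 15))), Add(43, Mul(3, 46))), Add(57, 39864)) = Mul(Add(Mul(9, Pow(-73, -1), Add(-10, -15)), Add(43, 138)), 39921) = Mul(Add(Mul(9, Rational(-1, 73), -25), 181), 39921) = Mul(Add(Rational(225, 73), 181), 39921) = Mul(Rational(13438, 73), 39921) = Rational(536458398, 73)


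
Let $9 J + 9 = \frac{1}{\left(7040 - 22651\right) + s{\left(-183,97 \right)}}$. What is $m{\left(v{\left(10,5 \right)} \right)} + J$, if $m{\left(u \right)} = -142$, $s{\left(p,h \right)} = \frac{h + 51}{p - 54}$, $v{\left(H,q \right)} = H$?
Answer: $- \frac{1587280774}{11099865} \approx -143.0$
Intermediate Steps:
$s{\left(p,h \right)} = \frac{51 + h}{-54 + p}$
$J = - \frac{11099944}{11099865}$ ($J = -1 + \frac{1}{9 \left(\left(7040 - 22651\right) + \frac{51 + 97}{-54 - 183}\right)} = -1 + \frac{1}{9 \left(-15611 + \frac{1}{-237} \cdot 148\right)} = -1 + \frac{1}{9 \left(-15611 - \frac{148}{237}\right)} = -1 + \frac{1}{9 \left(- \frac{3699955}{237}\right)} = -1 + \frac{1}{9} \left(- \frac{237}{3699955}\right) = -1 - \frac{79}{11099865} = - \frac{11099944}{11099865} \approx -1.0$)
$m{\left(v{\left(10,5 \right)} \right)} + J = -142 - \frac{11099944}{11099865} = - \frac{1587280774}{11099865}$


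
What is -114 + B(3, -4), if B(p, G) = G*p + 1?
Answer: -125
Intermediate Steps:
B(p, G) = 1 + G*p
-114 + B(3, -4) = -114 + (1 - 4*3) = -114 + (1 - 12) = -114 - 11 = -125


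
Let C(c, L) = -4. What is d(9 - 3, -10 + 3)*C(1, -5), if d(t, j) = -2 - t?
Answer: 32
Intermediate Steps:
d(9 - 3, -10 + 3)*C(1, -5) = (-2 - (9 - 3))*(-4) = (-2 - 1*6)*(-4) = (-2 - 6)*(-4) = -8*(-4) = 32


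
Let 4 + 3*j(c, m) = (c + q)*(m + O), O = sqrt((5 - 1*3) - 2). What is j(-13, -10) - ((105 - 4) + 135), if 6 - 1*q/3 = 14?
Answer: -114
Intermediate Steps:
q = -24 (q = 18 - 3*14 = 18 - 42 = -24)
O = 0 (O = sqrt((5 - 3) - 2) = sqrt(2 - 2) = sqrt(0) = 0)
j(c, m) = -4/3 + m*(-24 + c)/3 (j(c, m) = -4/3 + ((c - 24)*(m + 0))/3 = -4/3 + ((-24 + c)*m)/3 = -4/3 + (m*(-24 + c))/3 = -4/3 + m*(-24 + c)/3)
j(-13, -10) - ((105 - 4) + 135) = (-4/3 - 8*(-10) + (1/3)*(-13)*(-10)) - ((105 - 4) + 135) = (-4/3 + 80 + 130/3) - (101 + 135) = 122 - 1*236 = 122 - 236 = -114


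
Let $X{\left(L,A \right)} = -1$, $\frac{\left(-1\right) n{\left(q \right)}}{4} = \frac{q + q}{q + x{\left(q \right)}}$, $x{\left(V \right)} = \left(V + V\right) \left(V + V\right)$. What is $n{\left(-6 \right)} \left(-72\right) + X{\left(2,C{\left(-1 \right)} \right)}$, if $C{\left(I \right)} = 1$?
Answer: $- \frac{599}{23} \approx -26.043$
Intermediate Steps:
$x{\left(V \right)} = 4 V^{2}$ ($x{\left(V \right)} = 2 V 2 V = 4 V^{2}$)
$n{\left(q \right)} = - \frac{8 q}{q + 4 q^{2}}$ ($n{\left(q \right)} = - 4 \frac{q + q}{q + 4 q^{2}} = - 4 \frac{2 q}{q + 4 q^{2}} = - \frac{8 q}{q + 4 q^{2}}$)
$n{\left(-6 \right)} \left(-72\right) + X{\left(2,C{\left(-1 \right)} \right)} = - \frac{8}{1 + 4 \left(-6\right)} \left(-72\right) - 1 = - \frac{8}{1 - 24} \left(-72\right) - 1 = - \frac{8}{-23} \left(-72\right) - 1 = \left(-8\right) \left(- \frac{1}{23}\right) \left(-72\right) - 1 = \frac{8}{23} \left(-72\right) - 1 = - \frac{576}{23} - 1 = - \frac{599}{23}$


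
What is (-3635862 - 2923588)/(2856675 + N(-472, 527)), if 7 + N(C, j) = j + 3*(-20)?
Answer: -1311890/571427 ≈ -2.2958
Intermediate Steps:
N(C, j) = -67 + j (N(C, j) = -7 + (j + 3*(-20)) = -7 + (j - 60) = -7 + (-60 + j) = -67 + j)
(-3635862 - 2923588)/(2856675 + N(-472, 527)) = (-3635862 - 2923588)/(2856675 + (-67 + 527)) = -6559450/(2856675 + 460) = -6559450/2857135 = -6559450*1/2857135 = -1311890/571427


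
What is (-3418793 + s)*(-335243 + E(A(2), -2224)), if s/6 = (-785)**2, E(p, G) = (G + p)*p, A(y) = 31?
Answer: -112321424882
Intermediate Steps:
E(p, G) = p*(G + p)
s = 3697350 (s = 6*(-785)**2 = 6*616225 = 3697350)
(-3418793 + s)*(-335243 + E(A(2), -2224)) = (-3418793 + 3697350)*(-335243 + 31*(-2224 + 31)) = 278557*(-335243 + 31*(-2193)) = 278557*(-335243 - 67983) = 278557*(-403226) = -112321424882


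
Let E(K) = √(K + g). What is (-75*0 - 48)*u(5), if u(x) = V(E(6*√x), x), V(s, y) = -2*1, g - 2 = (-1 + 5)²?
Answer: 96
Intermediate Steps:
g = 18 (g = 2 + (-1 + 5)² = 2 + 4² = 2 + 16 = 18)
E(K) = √(18 + K) (E(K) = √(K + 18) = √(18 + K))
V(s, y) = -2
u(x) = -2
(-75*0 - 48)*u(5) = (-75*0 - 48)*(-2) = (0 - 48)*(-2) = -48*(-2) = 96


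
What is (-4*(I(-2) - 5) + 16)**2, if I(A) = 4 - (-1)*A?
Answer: 784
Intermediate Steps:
I(A) = 4 + A
(-4*(I(-2) - 5) + 16)**2 = (-4*((4 - 2) - 5) + 16)**2 = (-4*(2 - 5) + 16)**2 = (-4*(-3) + 16)**2 = (12 + 16)**2 = 28**2 = 784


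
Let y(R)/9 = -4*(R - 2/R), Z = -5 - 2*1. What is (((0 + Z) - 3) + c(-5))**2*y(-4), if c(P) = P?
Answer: 28350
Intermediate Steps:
Z = -7 (Z = -5 - 2 = -7)
y(R) = -36*R + 72/R (y(R) = 9*(-4*(R - 2/R)) = 9*(-4*R + 8/R) = -36*R + 72/R)
(((0 + Z) - 3) + c(-5))**2*y(-4) = (((0 - 7) - 3) - 5)**2*(-36*(-4) + 72/(-4)) = ((-7 - 3) - 5)**2*(144 + 72*(-1/4)) = (-10 - 5)**2*(144 - 18) = (-15)**2*126 = 225*126 = 28350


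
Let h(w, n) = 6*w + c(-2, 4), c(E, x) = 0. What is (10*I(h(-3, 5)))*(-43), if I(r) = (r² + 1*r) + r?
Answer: -123840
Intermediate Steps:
h(w, n) = 6*w (h(w, n) = 6*w + 0 = 6*w)
I(r) = r² + 2*r (I(r) = (r² + r) + r = (r + r²) + r = r² + 2*r)
(10*I(h(-3, 5)))*(-43) = (10*((6*(-3))*(2 + 6*(-3))))*(-43) = (10*(-18*(2 - 18)))*(-43) = (10*(-18*(-16)))*(-43) = (10*288)*(-43) = 2880*(-43) = -123840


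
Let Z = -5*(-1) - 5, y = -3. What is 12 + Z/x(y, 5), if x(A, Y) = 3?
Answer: 12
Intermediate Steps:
Z = 0 (Z = 5 - 5 = 0)
12 + Z/x(y, 5) = 12 + 0/3 = 12 + (⅓)*0 = 12 + 0 = 12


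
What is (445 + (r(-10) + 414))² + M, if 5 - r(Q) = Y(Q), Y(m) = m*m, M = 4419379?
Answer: 5003075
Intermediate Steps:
Y(m) = m²
r(Q) = 5 - Q²
(445 + (r(-10) + 414))² + M = (445 + ((5 - 1*(-10)²) + 414))² + 4419379 = (445 + ((5 - 1*100) + 414))² + 4419379 = (445 + ((5 - 100) + 414))² + 4419379 = (445 + (-95 + 414))² + 4419379 = (445 + 319)² + 4419379 = 764² + 4419379 = 583696 + 4419379 = 5003075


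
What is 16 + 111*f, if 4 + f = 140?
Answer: 15112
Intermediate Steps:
f = 136 (f = -4 + 140 = 136)
16 + 111*f = 16 + 111*136 = 16 + 15096 = 15112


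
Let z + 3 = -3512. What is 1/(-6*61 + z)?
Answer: -1/3881 ≈ -0.00025767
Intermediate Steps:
z = -3515 (z = -3 - 3512 = -3515)
1/(-6*61 + z) = 1/(-6*61 - 3515) = 1/(-366 - 3515) = 1/(-3881) = -1/3881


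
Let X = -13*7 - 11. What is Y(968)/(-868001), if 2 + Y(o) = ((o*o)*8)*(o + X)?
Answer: -6491702270/868001 ≈ -7478.9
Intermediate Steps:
X = -102 (X = -91 - 11 = -102)
Y(o) = -2 + 8*o²*(-102 + o) (Y(o) = -2 + ((o*o)*8)*(o - 102) = -2 + (o²*8)*(-102 + o) = -2 + (8*o²)*(-102 + o) = -2 + 8*o²*(-102 + o))
Y(968)/(-868001) = (-2 - 816*968² + 8*968³)/(-868001) = (-2 - 816*937024 + 8*907039232)*(-1/868001) = (-2 - 764611584 + 7256313856)*(-1/868001) = 6491702270*(-1/868001) = -6491702270/868001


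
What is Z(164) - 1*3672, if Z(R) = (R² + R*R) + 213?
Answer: 50333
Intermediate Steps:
Z(R) = 213 + 2*R² (Z(R) = (R² + R²) + 213 = 2*R² + 213 = 213 + 2*R²)
Z(164) - 1*3672 = (213 + 2*164²) - 1*3672 = (213 + 2*26896) - 3672 = (213 + 53792) - 3672 = 54005 - 3672 = 50333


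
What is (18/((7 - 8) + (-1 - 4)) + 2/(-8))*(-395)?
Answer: 5135/4 ≈ 1283.8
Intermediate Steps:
(18/((7 - 8) + (-1 - 4)) + 2/(-8))*(-395) = (18/(-1 - 5) + 2*(-⅛))*(-395) = (18/(-6) - ¼)*(-395) = (18*(-⅙) - ¼)*(-395) = (-3 - ¼)*(-395) = -13/4*(-395) = 5135/4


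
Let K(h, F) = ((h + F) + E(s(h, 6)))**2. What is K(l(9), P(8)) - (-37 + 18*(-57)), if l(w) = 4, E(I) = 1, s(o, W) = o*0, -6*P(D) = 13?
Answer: 38557/36 ≈ 1071.0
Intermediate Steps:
P(D) = -13/6 (P(D) = -1/6*13 = -13/6)
s(o, W) = 0
K(h, F) = (1 + F + h)**2 (K(h, F) = ((h + F) + 1)**2 = ((F + h) + 1)**2 = (1 + F + h)**2)
K(l(9), P(8)) - (-37 + 18*(-57)) = (1 - 13/6 + 4)**2 - (-37 + 18*(-57)) = (17/6)**2 - (-37 - 1026) = 289/36 - 1*(-1063) = 289/36 + 1063 = 38557/36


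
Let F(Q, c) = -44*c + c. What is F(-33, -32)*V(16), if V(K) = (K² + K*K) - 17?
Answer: 681120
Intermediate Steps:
V(K) = -17 + 2*K² (V(K) = (K² + K²) - 17 = 2*K² - 17 = -17 + 2*K²)
F(Q, c) = -43*c
F(-33, -32)*V(16) = (-43*(-32))*(-17 + 2*16²) = 1376*(-17 + 2*256) = 1376*(-17 + 512) = 1376*495 = 681120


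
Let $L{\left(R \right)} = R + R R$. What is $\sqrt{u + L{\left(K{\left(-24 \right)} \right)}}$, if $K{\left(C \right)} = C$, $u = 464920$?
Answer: $8 \sqrt{7273} \approx 682.25$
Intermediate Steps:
$L{\left(R \right)} = R + R^{2}$
$\sqrt{u + L{\left(K{\left(-24 \right)} \right)}} = \sqrt{464920 - 24 \left(1 - 24\right)} = \sqrt{464920 - -552} = \sqrt{464920 + 552} = \sqrt{465472} = 8 \sqrt{7273}$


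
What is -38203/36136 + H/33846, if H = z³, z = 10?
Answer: -628441369/611529528 ≈ -1.0277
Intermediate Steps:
H = 1000 (H = 10³ = 1000)
-38203/36136 + H/33846 = -38203/36136 + 1000/33846 = -38203*1/36136 + 1000*(1/33846) = -38203/36136 + 500/16923 = -628441369/611529528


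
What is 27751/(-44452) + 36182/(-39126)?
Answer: -1347073945/869614476 ≈ -1.5490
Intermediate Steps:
27751/(-44452) + 36182/(-39126) = 27751*(-1/44452) + 36182*(-1/39126) = -27751/44452 - 18091/19563 = -1347073945/869614476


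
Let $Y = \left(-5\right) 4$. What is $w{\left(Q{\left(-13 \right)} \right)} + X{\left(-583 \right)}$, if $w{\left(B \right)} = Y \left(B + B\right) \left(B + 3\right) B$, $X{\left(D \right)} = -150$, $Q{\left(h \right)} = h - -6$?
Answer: $7690$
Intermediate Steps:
$Y = -20$
$Q{\left(h \right)} = 6 + h$ ($Q{\left(h \right)} = h + 6 = 6 + h$)
$w{\left(B \right)} = - 40 B^{2} \left(3 + B\right)$ ($w{\left(B \right)} = - 20 \left(B + B\right) \left(B + 3\right) B = - 20 \cdot 2 B \left(3 + B\right) B = - 40 B \left(3 + B\right) B = - 40 B^{2} \left(3 + B\right)$)
$w{\left(Q{\left(-13 \right)} \right)} + X{\left(-583 \right)} = 40 \left(6 - 13\right)^{2} \left(-3 - \left(6 - 13\right)\right) - 150 = 40 \left(-7\right)^{2} \left(-3 - -7\right) - 150 = 40 \cdot 49 \left(-3 + 7\right) - 150 = 40 \cdot 49 \cdot 4 - 150 = 7840 - 150 = 7690$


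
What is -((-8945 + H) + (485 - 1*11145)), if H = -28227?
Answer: 47832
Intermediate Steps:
-((-8945 + H) + (485 - 1*11145)) = -((-8945 - 28227) + (485 - 1*11145)) = -(-37172 + (485 - 11145)) = -(-37172 - 10660) = -1*(-47832) = 47832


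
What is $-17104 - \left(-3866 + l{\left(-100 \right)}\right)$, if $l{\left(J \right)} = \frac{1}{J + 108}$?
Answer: $- \frac{105905}{8} \approx -13238.0$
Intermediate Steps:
$l{\left(J \right)} = \frac{1}{108 + J}$
$-17104 - \left(-3866 + l{\left(-100 \right)}\right) = -17104 - \left(-3866 + \frac{1}{108 - 100}\right) = -17104 - \left(-3866 + \frac{1}{8}\right) = -17104 - - \frac{30927}{8} = -17104 + \frac{30927}{8} = - \frac{105905}{8}$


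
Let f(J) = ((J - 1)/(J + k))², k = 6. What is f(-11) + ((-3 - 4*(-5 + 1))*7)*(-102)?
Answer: -231906/25 ≈ -9276.2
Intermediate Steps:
f(J) = (-1 + J)²/(6 + J)² (f(J) = ((J - 1)/(J + 6))² = ((-1 + J)/(6 + J))² = (-1 + J)²/(6 + J)²)
f(-11) + ((-3 - 4*(-5 + 1))*7)*(-102) = (-1 - 11)²/(6 - 11)² + ((-3 - 4*(-5 + 1))*7)*(-102) = (-12)²/(-5)² + ((-3 - 4*(-4))*7)*(-102) = 144*(1/25) + ((-3 + 16)*7)*(-102) = 144/25 + (13*7)*(-102) = 144/25 + 91*(-102) = 144/25 - 9282 = -231906/25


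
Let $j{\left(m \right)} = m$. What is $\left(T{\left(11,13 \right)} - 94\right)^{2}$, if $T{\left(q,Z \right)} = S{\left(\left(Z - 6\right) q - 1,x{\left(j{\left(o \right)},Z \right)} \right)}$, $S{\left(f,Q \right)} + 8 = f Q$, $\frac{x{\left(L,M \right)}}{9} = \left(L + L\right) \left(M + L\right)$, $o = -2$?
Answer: $911919204$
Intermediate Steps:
$x{\left(L,M \right)} = 18 L \left(L + M\right)$ ($x{\left(L,M \right)} = 9 \left(L + L\right) \left(M + L\right) = 9 \cdot 2 L \left(L + M\right) = 18 L \left(L + M\right)$)
$S{\left(f,Q \right)} = -8 + Q f$ ($S{\left(f,Q \right)} = -8 + f Q = -8 + Q f$)
$T{\left(q,Z \right)} = -8 + \left(-1 + q \left(-6 + Z\right)\right) \left(72 - 36 Z\right)$ ($T{\left(q,Z \right)} = -8 + 18 \left(-2\right) \left(-2 + Z\right) \left(\left(Z - 6\right) q - 1\right) = -8 + \left(72 - 36 Z\right) \left(\left(Z - 6\right) q - 1\right) = -8 + \left(72 - 36 Z\right) \left(\left(-6 + Z\right) q - 1\right) = -8 + \left(72 - 36 Z\right) \left(q \left(-6 + Z\right) - 1\right) = -8 + \left(72 - 36 Z\right) \left(-1 + q \left(-6 + Z\right)\right) = -8 + \left(-1 + q \left(-6 + Z\right)\right) \left(72 - 36 Z\right)$)
$\left(T{\left(11,13 \right)} - 94\right)^{2} = \left(\left(-8 + 36 \left(-2 + 13\right) \left(1 + 6 \cdot 11 - 13 \cdot 11\right)\right) - 94\right)^{2} = \left(\left(-8 + 36 \cdot 11 \left(1 + 66 - 143\right)\right) - 94\right)^{2} = \left(\left(-8 + 36 \cdot 11 \left(-76\right)\right) - 94\right)^{2} = \left(\left(-8 - 30096\right) - 94\right)^{2} = \left(-30104 - 94\right)^{2} = \left(-30198\right)^{2} = 911919204$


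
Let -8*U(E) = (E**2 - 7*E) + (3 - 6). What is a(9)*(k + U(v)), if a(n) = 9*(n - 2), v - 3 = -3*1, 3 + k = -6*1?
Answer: -4347/8 ≈ -543.38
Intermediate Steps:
k = -9 (k = -3 - 6*1 = -3 - 6 = -9)
v = 0 (v = 3 - 3*1 = 3 - 3 = 0)
a(n) = -18 + 9*n (a(n) = 9*(-2 + n) = -18 + 9*n)
U(E) = 3/8 - E**2/8 + 7*E/8 (U(E) = -((E**2 - 7*E) + (3 - 6))/8 = -((E**2 - 7*E) - 3)/8 = -(-3 + E**2 - 7*E)/8 = 3/8 - E**2/8 + 7*E/8)
a(9)*(k + U(v)) = (-18 + 9*9)*(-9 + (3/8 - 1/8*0**2 + (7/8)*0)) = (-18 + 81)*(-9 + (3/8 - 1/8*0 + 0)) = 63*(-9 + (3/8 + 0 + 0)) = 63*(-9 + 3/8) = 63*(-69/8) = -4347/8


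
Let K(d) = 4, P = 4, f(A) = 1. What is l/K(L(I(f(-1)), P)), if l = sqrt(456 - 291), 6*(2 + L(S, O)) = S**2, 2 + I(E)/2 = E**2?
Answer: sqrt(165)/4 ≈ 3.2113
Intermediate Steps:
I(E) = -4 + 2*E**2
L(S, O) = -2 + S**2/6
l = sqrt(165) ≈ 12.845
l/K(L(I(f(-1)), P)) = sqrt(165)/4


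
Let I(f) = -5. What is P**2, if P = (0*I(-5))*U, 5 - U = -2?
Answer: 0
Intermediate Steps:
U = 7 (U = 5 - 1*(-2) = 5 + 2 = 7)
P = 0 (P = (0*(-5))*7 = 0*7 = 0)
P**2 = 0**2 = 0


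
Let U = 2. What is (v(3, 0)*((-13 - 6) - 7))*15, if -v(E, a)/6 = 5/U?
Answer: 5850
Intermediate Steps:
v(E, a) = -15 (v(E, a) = -30/2 = -6*5/2 = -15)
(v(3, 0)*((-13 - 6) - 7))*15 = -15*((-13 - 6) - 7)*15 = -15*(-19 - 7)*15 = -15*(-26)*15 = 390*15 = 5850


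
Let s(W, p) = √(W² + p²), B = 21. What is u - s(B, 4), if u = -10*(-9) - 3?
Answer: 87 - √457 ≈ 65.622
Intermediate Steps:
u = 87 (u = 90 - 3 = 87)
u - s(B, 4) = 87 - √(21² + 4²) = 87 - √(441 + 16) = 87 - √457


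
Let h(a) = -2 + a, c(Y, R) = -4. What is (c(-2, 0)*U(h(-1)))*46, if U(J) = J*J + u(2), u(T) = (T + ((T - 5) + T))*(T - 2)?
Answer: -1656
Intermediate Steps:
u(T) = (-5 + 3*T)*(-2 + T) (u(T) = (T + ((-5 + T) + T))*(-2 + T) = (T + (-5 + 2*T))*(-2 + T) = (-5 + 3*T)*(-2 + T))
U(J) = J² (U(J) = J*J + (10 - 11*2 + 3*2²) = J² + (10 - 22 + 3*4) = J² + (10 - 22 + 12) = J² + 0 = J²)
(c(-2, 0)*U(h(-1)))*46 = -4*(-2 - 1)²*46 = -4*(-3)²*46 = -4*9*46 = -36*46 = -1656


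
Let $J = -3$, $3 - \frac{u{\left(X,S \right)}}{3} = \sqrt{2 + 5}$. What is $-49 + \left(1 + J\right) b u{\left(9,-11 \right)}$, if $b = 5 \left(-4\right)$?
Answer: $311 - 120 \sqrt{7} \approx -6.4902$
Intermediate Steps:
$u{\left(X,S \right)} = 9 - 3 \sqrt{7}$ ($u{\left(X,S \right)} = 9 - 3 \sqrt{2 + 5} = 9 - 3 \sqrt{7}$)
$b = -20$
$-49 + \left(1 + J\right) b u{\left(9,-11 \right)} = -49 + \left(1 - 3\right) \left(-20\right) \left(9 - 3 \sqrt{7}\right) = -49 + \left(-2\right) \left(-20\right) \left(9 - 3 \sqrt{7}\right) = -49 + 40 \left(9 - 3 \sqrt{7}\right) = -49 + \left(360 - 120 \sqrt{7}\right) = 311 - 120 \sqrt{7}$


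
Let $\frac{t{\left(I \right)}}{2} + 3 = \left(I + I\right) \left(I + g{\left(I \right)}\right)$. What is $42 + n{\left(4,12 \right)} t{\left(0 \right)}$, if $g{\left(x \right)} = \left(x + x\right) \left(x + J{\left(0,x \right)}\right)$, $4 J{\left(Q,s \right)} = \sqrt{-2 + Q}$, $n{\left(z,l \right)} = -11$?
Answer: $108$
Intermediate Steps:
$J{\left(Q,s \right)} = \frac{\sqrt{-2 + Q}}{4}$
$g{\left(x \right)} = 2 x \left(x + \frac{i \sqrt{2}}{4}\right)$ ($g{\left(x \right)} = \left(x + x\right) \left(x + \frac{\sqrt{-2 + 0}}{4}\right) = 2 x \left(x + \frac{\sqrt{-2}}{4}\right) = 2 x \left(x + \frac{i \sqrt{2}}{4}\right)$)
$t{\left(I \right)} = -6 + 4 I \left(I + \frac{I \left(4 I + i \sqrt{2}\right)}{2}\right)$ ($t{\left(I \right)} = -6 + 2 \left(I + I\right) \left(I + \frac{I \left(4 I + i \sqrt{2}\right)}{2}\right) = -6 + 2 \cdot 2 I \left(I + \frac{I \left(4 I + i \sqrt{2}\right)}{2}\right) = -6 + 4 I \left(I + \frac{I \left(4 I + i \sqrt{2}\right)}{2}\right)$)
$42 + n{\left(4,12 \right)} t{\left(0 \right)} = 42 - 11 \left(-6 + 4 \cdot 0^{2} + 2 \cdot 0^{2} \left(4 \cdot 0 + i \sqrt{2}\right)\right) = 42 - 11 \left(-6 + 4 \cdot 0 + 2 \cdot 0 \left(0 + i \sqrt{2}\right)\right) = 42 - 11 \left(-6 + 0 + 2 \cdot 0 i \sqrt{2}\right) = 42 - 11 \left(-6 + 0 + 0\right) = 42 - -66 = 42 + 66 = 108$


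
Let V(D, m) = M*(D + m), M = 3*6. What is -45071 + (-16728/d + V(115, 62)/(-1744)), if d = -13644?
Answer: -44686869617/991464 ≈ -45072.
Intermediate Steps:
M = 18
V(D, m) = 18*D + 18*m (V(D, m) = 18*(D + m) = 18*D + 18*m)
-45071 + (-16728/d + V(115, 62)/(-1744)) = -45071 + (-16728/(-13644) + (18*115 + 18*62)/(-1744)) = -45071 + (-16728*(-1/13644) + (2070 + 1116)*(-1/1744)) = -45071 + (1394/1137 + 3186*(-1/1744)) = -45071 + (1394/1137 - 1593/872) = -45071 - 595673/991464 = -44686869617/991464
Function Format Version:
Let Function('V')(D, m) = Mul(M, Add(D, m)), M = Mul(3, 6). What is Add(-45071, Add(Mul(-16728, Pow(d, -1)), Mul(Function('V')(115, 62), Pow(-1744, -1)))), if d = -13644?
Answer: Rational(-44686869617, 991464) ≈ -45072.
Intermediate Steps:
M = 18
Function('V')(D, m) = Add(Mul(18, D), Mul(18, m)) (Function('V')(D, m) = Mul(18, Add(D, m)) = Add(Mul(18, D), Mul(18, m)))
Add(-45071, Add(Mul(-16728, Pow(d, -1)), Mul(Function('V')(115, 62), Pow(-1744, -1)))) = Add(-45071, Add(Mul(-16728, Pow(-13644, -1)), Mul(Add(Mul(18, 115), Mul(18, 62)), Pow(-1744, -1)))) = Add(-45071, Add(Mul(-16728, Rational(-1, 13644)), Mul(Add(2070, 1116), Rational(-1, 1744)))) = Add(-45071, Add(Rational(1394, 1137), Mul(3186, Rational(-1, 1744)))) = Add(-45071, Add(Rational(1394, 1137), Rational(-1593, 872))) = Add(-45071, Rational(-595673, 991464)) = Rational(-44686869617, 991464)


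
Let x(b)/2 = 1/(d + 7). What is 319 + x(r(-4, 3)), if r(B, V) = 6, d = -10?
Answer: 955/3 ≈ 318.33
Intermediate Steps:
x(b) = -2/3 (x(b) = 2/(-10 + 7) = 2/(-3) = 2*(-1/3) = -2/3)
319 + x(r(-4, 3)) = 319 - 2/3 = 955/3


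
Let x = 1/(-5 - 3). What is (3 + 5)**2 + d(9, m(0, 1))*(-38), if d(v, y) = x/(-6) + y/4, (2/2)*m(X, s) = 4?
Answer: 605/24 ≈ 25.208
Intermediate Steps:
x = -1/8 (x = 1/(-8) = -1/8 ≈ -0.12500)
m(X, s) = 4
d(v, y) = 1/48 + y/4 (d(v, y) = -1/8/(-6) + y/4 = -1/8*(-1/6) + y*(1/4) = 1/48 + y/4)
(3 + 5)**2 + d(9, m(0, 1))*(-38) = (3 + 5)**2 + (1/48 + (1/4)*4)*(-38) = 8**2 + (1/48 + 1)*(-38) = 64 + (49/48)*(-38) = 64 - 931/24 = 605/24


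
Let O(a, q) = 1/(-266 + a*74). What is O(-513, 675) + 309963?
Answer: 11849265563/38228 ≈ 3.0996e+5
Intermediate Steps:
O(a, q) = 1/(-266 + 74*a)
O(-513, 675) + 309963 = 1/(2*(-133 + 37*(-513))) + 309963 = 1/(2*(-133 - 18981)) + 309963 = (½)/(-19114) + 309963 = (½)*(-1/19114) + 309963 = -1/38228 + 309963 = 11849265563/38228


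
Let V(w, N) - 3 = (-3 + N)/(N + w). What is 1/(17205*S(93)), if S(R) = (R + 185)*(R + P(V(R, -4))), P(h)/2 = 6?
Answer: 1/502213950 ≈ 1.9912e-9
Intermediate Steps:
V(w, N) = 3 + (-3 + N)/(N + w)
P(h) = 12 (P(h) = 2*6 = 12)
S(R) = (12 + R)*(185 + R) (S(R) = (R + 185)*(R + 12) = (185 + R)*(12 + R) = (12 + R)*(185 + R))
1/(17205*S(93)) = 1/(17205*(2220 + 93² + 197*93)) = 1/(17205*(2220 + 8649 + 18321)) = (1/17205)/29190 = (1/17205)*(1/29190) = 1/502213950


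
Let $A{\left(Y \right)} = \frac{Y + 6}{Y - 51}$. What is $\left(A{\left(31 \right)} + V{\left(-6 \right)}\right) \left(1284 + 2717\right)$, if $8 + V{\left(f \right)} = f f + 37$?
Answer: $\frac{5053263}{20} \approx 2.5266 \cdot 10^{5}$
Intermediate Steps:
$A{\left(Y \right)} = \frac{6 + Y}{-51 + Y}$
$V{\left(f \right)} = 29 + f^{2}$ ($V{\left(f \right)} = -8 + \left(f f + 37\right) = -8 + \left(f^{2} + 37\right) = -8 + \left(37 + f^{2}\right) = 29 + f^{2}$)
$\left(A{\left(31 \right)} + V{\left(-6 \right)}\right) \left(1284 + 2717\right) = \left(\frac{6 + 31}{-51 + 31} + \left(29 + \left(-6\right)^{2}\right)\right) \left(1284 + 2717\right) = \left(\frac{1}{-20} \cdot 37 + \left(29 + 36\right)\right) 4001 = \left(\left(- \frac{1}{20}\right) 37 + 65\right) 4001 = \left(- \frac{37}{20} + 65\right) 4001 = \frac{1263}{20} \cdot 4001 = \frac{5053263}{20}$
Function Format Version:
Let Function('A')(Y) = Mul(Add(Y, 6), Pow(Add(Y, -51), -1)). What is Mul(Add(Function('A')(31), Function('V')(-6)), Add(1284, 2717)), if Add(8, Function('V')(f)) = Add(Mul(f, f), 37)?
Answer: Rational(5053263, 20) ≈ 2.5266e+5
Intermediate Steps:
Function('A')(Y) = Mul(Pow(Add(-51, Y), -1), Add(6, Y)) (Function('A')(Y) = Mul(Add(6, Y), Pow(Add(-51, Y), -1)) = Mul(Pow(Add(-51, Y), -1), Add(6, Y)))
Function('V')(f) = Add(29, Pow(f, 2)) (Function('V')(f) = Add(-8, Add(Mul(f, f), 37)) = Add(-8, Add(Pow(f, 2), 37)) = Add(-8, Add(37, Pow(f, 2))) = Add(29, Pow(f, 2)))
Mul(Add(Function('A')(31), Function('V')(-6)), Add(1284, 2717)) = Mul(Add(Mul(Pow(Add(-51, 31), -1), Add(6, 31)), Add(29, Pow(-6, 2))), Add(1284, 2717)) = Mul(Add(Mul(Pow(-20, -1), 37), Add(29, 36)), 4001) = Mul(Add(Mul(Rational(-1, 20), 37), 65), 4001) = Mul(Add(Rational(-37, 20), 65), 4001) = Mul(Rational(1263, 20), 4001) = Rational(5053263, 20)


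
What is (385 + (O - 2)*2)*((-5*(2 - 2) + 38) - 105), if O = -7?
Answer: -24589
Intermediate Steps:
(385 + (O - 2)*2)*((-5*(2 - 2) + 38) - 105) = (385 + (-7 - 2)*2)*((-5*(2 - 2) + 38) - 105) = (385 - 9*2)*((-5*0 + 38) - 105) = (385 - 18)*((0 + 38) - 105) = 367*(38 - 105) = 367*(-67) = -24589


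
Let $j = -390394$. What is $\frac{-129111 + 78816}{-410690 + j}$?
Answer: $\frac{16765}{267028} \approx 0.062784$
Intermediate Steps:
$\frac{-129111 + 78816}{-410690 + j} = \frac{-129111 + 78816}{-410690 - 390394} = - \frac{50295}{-801084} = \left(-50295\right) \left(- \frac{1}{801084}\right) = \frac{16765}{267028}$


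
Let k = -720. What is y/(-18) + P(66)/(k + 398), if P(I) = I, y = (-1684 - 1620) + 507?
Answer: 449723/2898 ≈ 155.18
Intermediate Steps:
y = -2797 (y = -3304 + 507 = -2797)
y/(-18) + P(66)/(k + 398) = -2797/(-18) + 66/(-720 + 398) = -2797*(-1/18) + 66/(-322) = 2797/18 + 66*(-1/322) = 2797/18 - 33/161 = 449723/2898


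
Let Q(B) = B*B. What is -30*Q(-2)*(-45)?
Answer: 5400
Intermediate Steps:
Q(B) = B²
-30*Q(-2)*(-45) = -30*(-2)²*(-45) = -30*4*(-45) = -120*(-45) = 5400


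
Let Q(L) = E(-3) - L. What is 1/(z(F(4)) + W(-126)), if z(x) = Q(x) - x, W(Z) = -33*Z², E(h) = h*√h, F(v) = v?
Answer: I/(-523916*I + 3*√3) ≈ -1.9087e-6 + 1.893e-11*I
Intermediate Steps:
E(h) = h^(3/2)
Q(L) = -L - 3*I*√3 (Q(L) = (-3)^(3/2) - L = -3*I*√3 - L = -L - 3*I*√3)
z(x) = -2*x - 3*I*√3 (z(x) = (-x - 3*I*√3) - x = -2*x - 3*I*√3)
1/(z(F(4)) + W(-126)) = 1/((-2*4 - 3*I*√3) - 33*(-126)²) = 1/((-8 - 3*I*√3) - 33*15876) = 1/((-8 - 3*I*√3) - 523908) = 1/(-523916 - 3*I*√3)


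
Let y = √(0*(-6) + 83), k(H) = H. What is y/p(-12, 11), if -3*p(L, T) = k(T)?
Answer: -3*√83/11 ≈ -2.4847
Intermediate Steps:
y = √83 (y = √(0 + 83) = √83 ≈ 9.1104)
p(L, T) = -T/3
y/p(-12, 11) = √83/((-⅓*11)) = √83/(-11/3) = √83*(-3/11) = -3*√83/11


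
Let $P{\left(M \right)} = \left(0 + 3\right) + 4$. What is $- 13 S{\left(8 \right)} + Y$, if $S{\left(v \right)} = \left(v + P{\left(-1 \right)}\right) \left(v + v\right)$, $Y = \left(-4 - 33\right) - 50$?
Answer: $-3207$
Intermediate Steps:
$P{\left(M \right)} = 7$ ($P{\left(M \right)} = 3 + 4 = 7$)
$Y = -87$ ($Y = -37 - 50 = -87$)
$S{\left(v \right)} = 2 v \left(7 + v\right)$ ($S{\left(v \right)} = \left(v + 7\right) \left(v + v\right) = \left(7 + v\right) 2 v = 2 v \left(7 + v\right)$)
$- 13 S{\left(8 \right)} + Y = - 13 \cdot 2 \cdot 8 \left(7 + 8\right) - 87 = - 13 \cdot 2 \cdot 8 \cdot 15 - 87 = \left(-13\right) 240 - 87 = -3120 - 87 = -3207$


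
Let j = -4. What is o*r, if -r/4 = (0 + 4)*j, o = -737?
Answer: -47168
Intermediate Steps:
r = 64 (r = -4*(0 + 4)*(-4) = -16*(-4) = -4*(-16) = 64)
o*r = -737*64 = -47168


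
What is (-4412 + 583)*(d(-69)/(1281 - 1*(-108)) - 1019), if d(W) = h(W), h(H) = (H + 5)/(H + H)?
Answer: 373947595063/95841 ≈ 3.9017e+6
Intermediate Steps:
h(H) = (5 + H)/(2*H) (h(H) = (5 + H)/((2*H)) = (5 + H)*(1/(2*H)) = (5 + H)/(2*H))
d(W) = (5 + W)/(2*W)
(-4412 + 583)*(d(-69)/(1281 - 1*(-108)) - 1019) = (-4412 + 583)*(((1/2)*(5 - 69)/(-69))/(1281 - 1*(-108)) - 1019) = -3829*(((1/2)*(-1/69)*(-64))/(1281 + 108) - 1019) = -3829*((32/69)/1389 - 1019) = -3829*((32/69)*(1/1389) - 1019) = -3829*(32/95841 - 1019) = -3829*(-97661947/95841) = 373947595063/95841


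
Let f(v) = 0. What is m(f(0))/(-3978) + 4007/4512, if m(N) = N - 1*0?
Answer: 4007/4512 ≈ 0.88808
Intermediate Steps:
m(N) = N (m(N) = N + 0 = N)
m(f(0))/(-3978) + 4007/4512 = 0/(-3978) + 4007/4512 = 0*(-1/3978) + 4007*(1/4512) = 0 + 4007/4512 = 4007/4512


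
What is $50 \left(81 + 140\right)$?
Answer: $11050$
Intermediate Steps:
$50 \left(81 + 140\right) = 50 \cdot 221 = 11050$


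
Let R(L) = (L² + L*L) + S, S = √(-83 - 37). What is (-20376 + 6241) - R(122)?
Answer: -43903 - 2*I*√30 ≈ -43903.0 - 10.954*I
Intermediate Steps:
S = 2*I*√30 (S = √(-120) = 2*I*√30 ≈ 10.954*I)
R(L) = 2*L² + 2*I*√30 (R(L) = (L² + L*L) + 2*I*√30 = (L² + L²) + 2*I*√30 = 2*L² + 2*I*√30)
(-20376 + 6241) - R(122) = (-20376 + 6241) - (2*122² + 2*I*√30) = -14135 - (2*14884 + 2*I*√30) = -14135 - (29768 + 2*I*√30) = -14135 + (-29768 - 2*I*√30) = -43903 - 2*I*√30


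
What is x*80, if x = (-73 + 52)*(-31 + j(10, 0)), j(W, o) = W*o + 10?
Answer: 35280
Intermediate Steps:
j(W, o) = 10 + W*o
x = 441 (x = (-73 + 52)*(-31 + (10 + 10*0)) = -21*(-31 + (10 + 0)) = -21*(-31 + 10) = -21*(-21) = 441)
x*80 = 441*80 = 35280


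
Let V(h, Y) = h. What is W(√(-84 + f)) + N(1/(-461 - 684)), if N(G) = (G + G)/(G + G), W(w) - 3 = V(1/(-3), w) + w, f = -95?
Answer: 11/3 + I*√179 ≈ 3.6667 + 13.379*I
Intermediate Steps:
W(w) = 8/3 + w (W(w) = 3 + (1/(-3) + w) = 3 + (-⅓ + w) = 8/3 + w)
N(G) = 1 (N(G) = (2*G)/((2*G)) = (2*G)*(1/(2*G)) = 1)
W(√(-84 + f)) + N(1/(-461 - 684)) = (8/3 + √(-84 - 95)) + 1 = (8/3 + √(-179)) + 1 = (8/3 + I*√179) + 1 = 11/3 + I*√179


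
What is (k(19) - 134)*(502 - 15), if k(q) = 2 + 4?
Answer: -62336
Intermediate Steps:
k(q) = 6
(k(19) - 134)*(502 - 15) = (6 - 134)*(502 - 15) = -128*487 = -62336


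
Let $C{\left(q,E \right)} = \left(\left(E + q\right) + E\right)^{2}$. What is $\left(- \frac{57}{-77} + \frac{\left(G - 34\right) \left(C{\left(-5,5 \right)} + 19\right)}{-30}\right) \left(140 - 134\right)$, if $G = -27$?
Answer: $\frac{208378}{385} \approx 541.24$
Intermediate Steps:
$C{\left(q,E \right)} = \left(q + 2 E\right)^{2}$
$\left(- \frac{57}{-77} + \frac{\left(G - 34\right) \left(C{\left(-5,5 \right)} + 19\right)}{-30}\right) \left(140 - 134\right) = \left(- \frac{57}{-77} + \frac{\left(-27 - 34\right) \left(\left(-5 + 2 \cdot 5\right)^{2} + 19\right)}{-30}\right) \left(140 - 134\right) = \left(\left(-57\right) \left(- \frac{1}{77}\right) + - 61 \left(\left(-5 + 10\right)^{2} + 19\right) \left(- \frac{1}{30}\right)\right) 6 = \left(\frac{57}{77} + - 61 \left(5^{2} + 19\right) \left(- \frac{1}{30}\right)\right) 6 = \left(\frac{57}{77} + - 61 \left(25 + 19\right) \left(- \frac{1}{30}\right)\right) 6 = \left(\frac{57}{77} + \left(-61\right) 44 \left(- \frac{1}{30}\right)\right) 6 = \left(\frac{57}{77} - - \frac{1342}{15}\right) 6 = \left(\frac{57}{77} + \frac{1342}{15}\right) 6 = \frac{104189}{1155} \cdot 6 = \frac{208378}{385}$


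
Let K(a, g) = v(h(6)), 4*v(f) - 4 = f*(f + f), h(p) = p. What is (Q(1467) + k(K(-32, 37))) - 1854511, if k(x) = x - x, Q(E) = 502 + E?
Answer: -1852542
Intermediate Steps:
v(f) = 1 + f²/2 (v(f) = 1 + (f*(f + f))/4 = 1 + (f*(2*f))/4 = 1 + (2*f²)/4 = 1 + f²/2)
K(a, g) = 19 (K(a, g) = 1 + (½)*6² = 1 + (½)*36 = 1 + 18 = 19)
k(x) = 0
(Q(1467) + k(K(-32, 37))) - 1854511 = ((502 + 1467) + 0) - 1854511 = (1969 + 0) - 1854511 = 1969 - 1854511 = -1852542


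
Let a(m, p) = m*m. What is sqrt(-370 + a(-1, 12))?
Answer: 3*I*sqrt(41) ≈ 19.209*I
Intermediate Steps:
a(m, p) = m**2
sqrt(-370 + a(-1, 12)) = sqrt(-370 + (-1)**2) = sqrt(-370 + 1) = sqrt(-369) = 3*I*sqrt(41)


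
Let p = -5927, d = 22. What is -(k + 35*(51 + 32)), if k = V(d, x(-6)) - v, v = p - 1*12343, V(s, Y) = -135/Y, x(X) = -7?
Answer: -148360/7 ≈ -21194.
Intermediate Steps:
v = -18270 (v = -5927 - 1*12343 = -5927 - 12343 = -18270)
k = 128025/7 (k = -135/(-7) - 1*(-18270) = -135*(-⅐) + 18270 = 135/7 + 18270 = 128025/7 ≈ 18289.)
-(k + 35*(51 + 32)) = -(128025/7 + 35*(51 + 32)) = -(128025/7 + 35*83) = -(128025/7 + 2905) = -1*148360/7 = -148360/7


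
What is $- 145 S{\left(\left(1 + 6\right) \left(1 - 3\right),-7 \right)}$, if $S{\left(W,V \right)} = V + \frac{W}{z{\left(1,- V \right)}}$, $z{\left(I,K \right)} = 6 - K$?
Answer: $-1015$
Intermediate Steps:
$S{\left(W,V \right)} = V + \frac{W}{6 + V}$ ($S{\left(W,V \right)} = V + \frac{W}{6 - - V} = V + \frac{W}{6 + V}$)
$- 145 S{\left(\left(1 + 6\right) \left(1 - 3\right),-7 \right)} = - 145 \frac{\left(1 + 6\right) \left(1 - 3\right) - 7 \left(6 - 7\right)}{6 - 7} = - 145 \frac{7 \left(-2\right) - -7}{-1} = - 145 \left(- (-14 + 7)\right) = - 145 \left(\left(-1\right) \left(-7\right)\right) = \left(-145\right) 7 = -1015$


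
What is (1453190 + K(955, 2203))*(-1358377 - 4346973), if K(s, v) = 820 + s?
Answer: -8301084562750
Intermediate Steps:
(1453190 + K(955, 2203))*(-1358377 - 4346973) = (1453190 + (820 + 955))*(-1358377 - 4346973) = (1453190 + 1775)*(-5705350) = 1454965*(-5705350) = -8301084562750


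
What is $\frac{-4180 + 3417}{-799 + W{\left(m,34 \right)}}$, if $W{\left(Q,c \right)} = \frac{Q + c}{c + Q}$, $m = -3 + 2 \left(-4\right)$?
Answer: $\frac{109}{114} \approx 0.95614$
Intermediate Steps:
$m = -11$ ($m = -3 - 8 = -11$)
$W{\left(Q,c \right)} = 1$ ($W{\left(Q,c \right)} = \frac{Q + c}{Q + c} = 1$)
$\frac{-4180 + 3417}{-799 + W{\left(m,34 \right)}} = \frac{-4180 + 3417}{-799 + 1} = - \frac{763}{-798} = \left(-763\right) \left(- \frac{1}{798}\right) = \frac{109}{114}$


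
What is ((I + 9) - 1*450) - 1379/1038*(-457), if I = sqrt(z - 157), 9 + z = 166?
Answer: 172445/1038 ≈ 166.13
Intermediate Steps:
z = 157 (z = -9 + 166 = 157)
I = 0 (I = sqrt(157 - 157) = sqrt(0) = 0)
((I + 9) - 1*450) - 1379/1038*(-457) = ((0 + 9) - 1*450) - 1379/1038*(-457) = (9 - 450) - 1379*1/1038*(-457) = -441 - 1379/1038*(-457) = -441 + 630203/1038 = 172445/1038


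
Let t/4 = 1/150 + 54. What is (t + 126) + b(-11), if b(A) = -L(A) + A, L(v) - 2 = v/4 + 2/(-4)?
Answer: 99683/300 ≈ 332.28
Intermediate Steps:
L(v) = 3/2 + v/4 (L(v) = 2 + (v/4 + 2/(-4)) = 2 + (v*(¼) + 2*(-¼)) = 2 + (v/4 - ½) = 2 + (-½ + v/4) = 3/2 + v/4)
t = 16202/75 (t = 4*(1/150 + 54) = 4*(8101/150) = 16202/75 ≈ 216.03)
b(A) = -3/2 + 3*A/4 (b(A) = -(3/2 + A/4) + A = (-3/2 - A/4) + A = -3/2 + 3*A/4)
(t + 126) + b(-11) = (16202/75 + 126) + (-3/2 + (¾)*(-11)) = 25652/75 + (-3/2 - 33/4) = 25652/75 - 39/4 = 99683/300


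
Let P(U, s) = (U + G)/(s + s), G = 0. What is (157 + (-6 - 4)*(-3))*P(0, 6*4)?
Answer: 0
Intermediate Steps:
P(U, s) = U/(2*s) (P(U, s) = (U + 0)/(s + s) = U/((2*s)) = U*(1/(2*s)) = U/(2*s))
(157 + (-6 - 4)*(-3))*P(0, 6*4) = (157 + (-6 - 4)*(-3))*((½)*0/(6*4)) = (157 - 10*(-3))*((½)*0/24) = (157 + 30)*((½)*0*(1/24)) = 187*0 = 0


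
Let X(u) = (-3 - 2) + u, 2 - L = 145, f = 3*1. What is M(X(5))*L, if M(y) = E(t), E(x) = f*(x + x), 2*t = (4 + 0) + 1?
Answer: -2145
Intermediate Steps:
f = 3
L = -143 (L = 2 - 1*145 = 2 - 145 = -143)
t = 5/2 (t = ((4 + 0) + 1)/2 = (4 + 1)/2 = (½)*5 = 5/2 ≈ 2.5000)
X(u) = -5 + u
E(x) = 6*x (E(x) = 3*(x + x) = 3*(2*x) = 6*x)
M(y) = 15 (M(y) = 6*(5/2) = 15)
M(X(5))*L = 15*(-143) = -2145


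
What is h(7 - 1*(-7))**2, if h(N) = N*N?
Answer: 38416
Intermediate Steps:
h(N) = N**2
h(7 - 1*(-7))**2 = ((7 - 1*(-7))**2)**2 = ((7 + 7)**2)**2 = (14**2)**2 = 196**2 = 38416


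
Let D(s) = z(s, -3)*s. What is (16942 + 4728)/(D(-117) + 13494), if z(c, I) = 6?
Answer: 10835/6396 ≈ 1.6940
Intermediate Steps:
D(s) = 6*s
(16942 + 4728)/(D(-117) + 13494) = (16942 + 4728)/(6*(-117) + 13494) = 21670/(-702 + 13494) = 21670/12792 = 21670*(1/12792) = 10835/6396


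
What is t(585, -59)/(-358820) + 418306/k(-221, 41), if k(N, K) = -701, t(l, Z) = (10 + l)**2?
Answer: -4295563727/7186652 ≈ -597.71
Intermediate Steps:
t(585, -59)/(-358820) + 418306/k(-221, 41) = (10 + 585)**2/(-358820) + 418306/(-701) = 595**2*(-1/358820) + 418306*(-1/701) = 354025*(-1/358820) - 418306/701 = -10115/10252 - 418306/701 = -4295563727/7186652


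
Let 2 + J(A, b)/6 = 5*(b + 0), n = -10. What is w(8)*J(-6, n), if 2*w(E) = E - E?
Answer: 0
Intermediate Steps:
J(A, b) = -12 + 30*b (J(A, b) = -12 + 6*(5*(b + 0)) = -12 + 6*(5*b) = -12 + 30*b)
w(E) = 0 (w(E) = (E - E)/2 = (½)*0 = 0)
w(8)*J(-6, n) = 0*(-12 + 30*(-10)) = 0*(-12 - 300) = 0*(-312) = 0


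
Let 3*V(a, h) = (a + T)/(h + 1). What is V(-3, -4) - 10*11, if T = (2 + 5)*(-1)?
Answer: -980/9 ≈ -108.89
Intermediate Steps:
T = -7 (T = 7*(-1) = -7)
V(a, h) = (-7 + a)/(3*(1 + h)) (V(a, h) = ((a - 7)/(h + 1))/3 = ((-7 + a)/(1 + h))/3 = (-7 + a)/(3*(1 + h)))
V(-3, -4) - 10*11 = (-7 - 3)/(3*(1 - 4)) - 10*11 = (⅓)*(-10)/(-3) - 110 = (⅓)*(-⅓)*(-10) - 110 = 10/9 - 110 = -980/9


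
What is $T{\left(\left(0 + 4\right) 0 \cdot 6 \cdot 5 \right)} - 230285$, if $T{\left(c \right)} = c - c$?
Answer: $-230285$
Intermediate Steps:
$T{\left(c \right)} = 0$
$T{\left(\left(0 + 4\right) 0 \cdot 6 \cdot 5 \right)} - 230285 = 0 - 230285 = -230285$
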